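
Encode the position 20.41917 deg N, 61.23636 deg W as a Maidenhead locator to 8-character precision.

FL90jk10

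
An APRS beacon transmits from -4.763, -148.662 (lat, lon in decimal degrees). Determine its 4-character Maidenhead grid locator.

BI55

Offset from 180°W / 90°S: lon 31.34°, lat 85.24°.
Field (20°×10°, letters A–R): lon ⌊31.34/20⌋ = 1 → B; lat ⌊85.24/10⌋ = 8 → I.
Square (2°×1°, digits 0–9): lon ⌊11.34/2⌋ = 5; lat ⌊5.24/1⌋ = 5.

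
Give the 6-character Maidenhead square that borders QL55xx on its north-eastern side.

QL66aa

Longitude subsquare x = 23; +1 → 24, wraps to 0 = a, carry into square.
Longitude square 5; +1 → 6.
Latitude subsquare x = 23; +1 → 24, wraps to 0 = a, carry into square.
Latitude square 5; +1 → 6.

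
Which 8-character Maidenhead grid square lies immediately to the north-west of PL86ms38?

PL86ms29

Longitude extended square 3; −1 → 2.
Latitude extended square 8; +1 → 9.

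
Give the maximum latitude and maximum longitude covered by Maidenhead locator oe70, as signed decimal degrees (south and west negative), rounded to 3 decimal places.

-49.000, 116.000

Field O=14, E=4: +14·20° lon, +4·10° lat → SW at lon 100°, lat -50°.
Square 7, 0: +7·2° lon, +0·1° lat → SW at lon 114°, lat -50°.
Cell spans 2° lon × 1° lat. NE corner is SW corner plus one full cell.
latitude -49.000, longitude 116.000.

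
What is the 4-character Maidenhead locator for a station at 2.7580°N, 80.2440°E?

NJ02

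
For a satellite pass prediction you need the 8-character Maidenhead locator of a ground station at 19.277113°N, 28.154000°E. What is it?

KK49bg86

Offset from 180°W / 90°S: lon 208.15400°, lat 109.27711°.
Field: 208.15400/20 → 10 → K, 109.27711/10 → 10 → K; chars KK.
Square: 8.15400/2 → 4, 9.27711/1 → 9; chars 49.
Subsquare: 0.15400/0.0833333 → 1 → b, 0.27711/0.0416667 → 6 → g; chars bg.
Extended square: 0.07067/0.00833333 → 8, 0.02711/0.00416667 → 6; chars 86.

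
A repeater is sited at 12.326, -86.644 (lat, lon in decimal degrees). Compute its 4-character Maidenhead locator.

EK62

Offset from 180°W / 90°S: lon 93.36°, lat 102.33°.
Field: lon ⌊93.36/20⌋ = 4 → E; lat ⌊102.33/10⌋ = 10 → K.
Square: lon ⌊13.36/2⌋ = 6; lat ⌊2.33/1⌋ = 2.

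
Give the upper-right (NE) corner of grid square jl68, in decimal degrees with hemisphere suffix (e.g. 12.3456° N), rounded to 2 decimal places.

Field J=9, L=11: +9·20° lon, +11·10° lat → SW at lon 0°, lat 20°.
Square 6, 8: +6·2° lon, +8·1° lat → SW at lon 12°, lat 28°.
Cell spans 2° lon × 1° lat. NE corner is SW corner plus one full cell.
latitude 29.00° N, longitude 14.00° E.

29.00° N, 14.00° E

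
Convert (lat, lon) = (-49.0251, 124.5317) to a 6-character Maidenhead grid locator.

PE20gx

Add 180° to longitude and 90° to latitude: 304.5317, 40.9749.
Field (20°×10°, letters A–R): lon ⌊304.5317/20⌋ = 15 → P; lat ⌊40.9749/10⌋ = 4 → E.
Square (2°×1°, digits 0–9): lon ⌊4.5317/2⌋ = 2; lat ⌊0.9749/1⌋ = 0.
Subsquare (5′×2.5′, letters a–x): lon ⌊0.5317/0.0833333⌋ = 6 → g; lat ⌊0.9749/0.0416667⌋ = 23 → x.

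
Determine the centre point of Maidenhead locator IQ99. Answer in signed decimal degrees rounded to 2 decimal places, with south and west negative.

Field I=8, Q=16: +8·20° lon, +16·10° lat → SW at lon -20°, lat 70°.
Square 9, 9: +9·2° lon, +9·1° lat → SW at lon -2°, lat 79°.
Cell spans 2° lon × 1° lat. Centre is SW corner plus half of each.
latitude 79.50, longitude -1.00.

79.50, -1.00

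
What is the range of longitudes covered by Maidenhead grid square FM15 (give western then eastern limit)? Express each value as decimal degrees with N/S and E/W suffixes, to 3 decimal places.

78.000° W, 76.000° W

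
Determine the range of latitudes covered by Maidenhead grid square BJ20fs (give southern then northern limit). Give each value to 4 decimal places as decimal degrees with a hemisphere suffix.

0.7500° N, 0.7917° N

Field B=1, J=9: +1·20° lon, +9·10° lat → SW at lon -160°, lat 0°.
Square 2, 0: +2·2° lon, +0·1° lat → SW at lon -156°, lat 0°.
Subsquare f=5, s=18: +5·0.0833333° lon, +18·0.0416667° lat → SW at lon -155.583°, lat 0.75°.
Cell spans 0.0833333° lon × 0.0416667° lat.
south 0.7500° N, north 0.7917° N.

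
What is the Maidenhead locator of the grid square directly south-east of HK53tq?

HK53up

Longitude subsquare t = 19; +1 → 20 = u.
Latitude subsquare q = 16; −1 → 15 = p.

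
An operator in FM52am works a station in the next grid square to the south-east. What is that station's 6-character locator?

FM52bl

Longitude subsquare a = 0; +1 → 1 = b.
Latitude subsquare m = 12; −1 → 11 = l.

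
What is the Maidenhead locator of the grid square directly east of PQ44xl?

Longitude subsquare x = 23; +1 → 24, wraps to 0 = a, carry into square.
Longitude square 4; +1 → 5.
The latitude characters are unchanged.

PQ54al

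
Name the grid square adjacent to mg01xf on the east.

Longitude subsquare x = 23; +1 → 24, wraps to 0 = a, carry into square.
Longitude square 0; +1 → 1.
The latitude characters are unchanged.

MG11af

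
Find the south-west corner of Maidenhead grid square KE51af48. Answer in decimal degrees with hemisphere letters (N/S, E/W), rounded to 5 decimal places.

Field K=10, E=4: +10·20° lon, +4·10° lat → SW at lon 20°, lat -50°.
Square 5, 1: +5·2° lon, +1·1° lat → SW at lon 30°, lat -49°.
Subsquare a=0, f=5: +0·0.0833333° lon, +5·0.0416667° lat → SW at lon 30°, lat -48.7917°.
Extended square 4, 8: +4·0.00833333° lon, +8·0.00416667° lat → SW at lon 30.0333°, lat -48.7583°.
latitude 48.75833° S, longitude 30.03333° E.

48.75833° S, 30.03333° E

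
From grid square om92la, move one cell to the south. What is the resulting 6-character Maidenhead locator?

OM91lx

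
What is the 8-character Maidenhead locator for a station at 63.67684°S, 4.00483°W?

Offset from 180°W / 90°S: lon 175.99517°, lat 26.32316°.
Field (20°×10°, letters A–R): 175.99517/20 → 8 → I, 26.32316/10 → 2 → C; chars IC.
Square (2°×1°, digits 0–9): 15.99517/2 → 7, 6.32316/1 → 6; chars 76.
Subsquare (5′×2.5′, letters a–x): 1.99517/0.0833333 → 23 → x, 0.32316/0.0416667 → 7 → h; chars xh.
Extended square (30″×15″, digits 0–9): 0.07850/0.00833333 → 9, 0.03149/0.00416667 → 7; chars 97.

IC76xh97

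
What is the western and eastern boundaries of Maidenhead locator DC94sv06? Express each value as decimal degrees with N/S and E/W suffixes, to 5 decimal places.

100.50000° W, 100.49167° W

Field D=3, C=2: +3·20° lon, +2·10° lat → SW at lon -120°, lat -70°.
Square 9, 4: +9·2° lon, +4·1° lat → SW at lon -102°, lat -66°.
Subsquare s=18, v=21: +18·0.0833333° lon, +21·0.0416667° lat → SW at lon -100.5°, lat -65.125°.
Extended square 0, 6: +0·0.00833333° lon, +6·0.00416667° lat → SW at lon -100.5°, lat -65.1°.
Cell spans 0.00833333° lon × 0.00416667° lat.
west 100.50000° W, east 100.49167° W.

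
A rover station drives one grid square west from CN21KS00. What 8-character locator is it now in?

Longitude extended square 0; −1 → -1, wraps to 9, carry into subsquare.
Longitude subsquare k = 10; −1 → 9 = j.
The latitude characters are unchanged.

CN21js90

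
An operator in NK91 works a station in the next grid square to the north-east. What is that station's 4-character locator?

Longitude square 9; +1 → 10, wraps to 0, carry into field.
Longitude field N = 13; +1 → 14 = O.
Latitude square 1; +1 → 2.

OK02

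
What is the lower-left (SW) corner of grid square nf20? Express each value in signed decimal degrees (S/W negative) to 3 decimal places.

Field N=13, F=5: +13·20° lon, +5·10° lat → SW at lon 80°, lat -40°.
Square 2, 0: +2·2° lon, +0·1° lat → SW at lon 84°, lat -40°.
latitude -40.000, longitude 84.000.

-40.000, 84.000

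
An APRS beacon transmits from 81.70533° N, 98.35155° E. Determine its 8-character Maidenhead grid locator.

NR91eq29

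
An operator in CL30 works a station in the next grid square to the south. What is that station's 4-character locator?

CK39

Latitude square 0; −1 → -1, wraps to 9, carry into field.
Latitude field L = 11; −1 → 10 = K.
The longitude characters are unchanged.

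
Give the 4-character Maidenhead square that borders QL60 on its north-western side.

Longitude square 6; −1 → 5.
Latitude square 0; +1 → 1.

QL51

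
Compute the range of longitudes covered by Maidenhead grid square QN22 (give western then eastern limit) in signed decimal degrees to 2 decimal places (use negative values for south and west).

144.00, 146.00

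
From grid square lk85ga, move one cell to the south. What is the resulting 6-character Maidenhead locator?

Latitude subsquare a = 0; −1 → -1, wraps to 23 = x, carry into square.
Latitude square 5; −1 → 4.
The longitude characters are unchanged.

LK84gx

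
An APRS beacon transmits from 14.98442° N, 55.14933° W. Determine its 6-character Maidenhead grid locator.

GK24kx

Add 180° to longitude and 90° to latitude: 124.8507, 104.9844.
Field: 124.8507/20 → 6 → G, 104.9844/10 → 10 → K; chars GK.
Square: 4.8507/2 → 2, 4.9844/1 → 4; chars 24.
Subsquare: 0.8507/0.0833333 → 10 → k, 0.9844/0.0416667 → 23 → x; chars kx.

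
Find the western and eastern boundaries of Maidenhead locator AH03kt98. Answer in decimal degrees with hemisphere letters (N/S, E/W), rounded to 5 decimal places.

Field A=0, H=7: +0·20° lon, +7·10° lat → SW at lon -180°, lat -20°.
Square 0, 3: +0·2° lon, +3·1° lat → SW at lon -180°, lat -17°.
Subsquare k=10, t=19: +10·0.0833333° lon, +19·0.0416667° lat → SW at lon -179.167°, lat -16.2083°.
Extended square 9, 8: +9·0.00833333° lon, +8·0.00416667° lat → SW at lon -179.092°, lat -16.175°.
Cell spans 0.00833333° lon × 0.00416667° lat.
west 179.09167° W, east 179.08333° W.

179.09167° W, 179.08333° W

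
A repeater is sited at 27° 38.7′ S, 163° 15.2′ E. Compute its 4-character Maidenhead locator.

RG12

Offset from 180°W / 90°S: lon 343.25°, lat 62.36°.
Field: lon ⌊343.25/20⌋ = 17 → R; lat ⌊62.36/10⌋ = 6 → G.
Square: lon ⌊3.25/2⌋ = 1; lat ⌊2.36/1⌋ = 2.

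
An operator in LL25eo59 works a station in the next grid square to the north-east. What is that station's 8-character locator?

Longitude extended square 5; +1 → 6.
Latitude extended square 9; +1 → 10, wraps to 0, carry into subsquare.
Latitude subsquare o = 14; +1 → 15 = p.

LL25ep60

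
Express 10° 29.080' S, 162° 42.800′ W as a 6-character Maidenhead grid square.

AH89pm

Add 180° to longitude and 90° to latitude: 17.2867, 79.5153.
Field: lon ⌊17.2867/20⌋ = 0 → A; lat ⌊79.5153/10⌋ = 7 → H.
Square: lon ⌊17.2867/2⌋ = 8; lat ⌊9.5153/1⌋ = 9.
Subsquare: lon ⌊1.2867/0.0833333⌋ = 15 → p; lat ⌊0.5153/0.0416667⌋ = 12 → m.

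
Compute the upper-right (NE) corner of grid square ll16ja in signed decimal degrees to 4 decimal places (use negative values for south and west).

Field L=11, L=11: +11·20° lon, +11·10° lat → SW at lon 40°, lat 20°.
Square 1, 6: +1·2° lon, +6·1° lat → SW at lon 42°, lat 26°.
Subsquare j=9, a=0: +9·0.0833333° lon, +0·0.0416667° lat → SW at lon 42.75°, lat 26°.
Cell spans 0.0833333° lon × 0.0416667° lat. NE corner is SW corner plus one full cell.
latitude 26.0417, longitude 42.8333.

26.0417, 42.8333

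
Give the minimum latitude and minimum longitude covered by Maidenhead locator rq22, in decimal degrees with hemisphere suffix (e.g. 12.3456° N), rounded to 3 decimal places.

Field R=17, Q=16: +17·20° lon, +16·10° lat → SW at lon 160°, lat 70°.
Square 2, 2: +2·2° lon, +2·1° lat → SW at lon 164°, lat 72°.
latitude 72.000° N, longitude 164.000° E.

72.000° N, 164.000° E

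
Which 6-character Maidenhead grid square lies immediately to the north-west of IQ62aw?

IQ52xx

Longitude subsquare a = 0; −1 → -1, wraps to 23 = x, carry into square.
Longitude square 6; −1 → 5.
Latitude subsquare w = 22; +1 → 23 = x.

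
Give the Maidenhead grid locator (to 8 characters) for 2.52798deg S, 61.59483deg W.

Offset from 180°W / 90°S: lon 118.40517°, lat 87.47202°.
Field: lon ⌊118.40517/20⌋ = 5 → F; lat ⌊87.47202/10⌋ = 8 → I.
Square: lon ⌊18.40517/2⌋ = 9; lat ⌊7.47202/1⌋ = 7.
Subsquare: lon ⌊0.40517/0.0833333⌋ = 4 → e; lat ⌊0.47202/0.0416667⌋ = 11 → l.
Extended square: lon ⌊0.07184/0.00833333⌋ = 8; lat ⌊0.01369/0.00416667⌋ = 3.

FI97el83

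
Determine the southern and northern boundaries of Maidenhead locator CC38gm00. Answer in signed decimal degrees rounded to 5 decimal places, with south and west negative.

-61.50000, -61.49583

Field C=2, C=2: +2·20° lon, +2·10° lat → SW at lon -140°, lat -70°.
Square 3, 8: +3·2° lon, +8·1° lat → SW at lon -134°, lat -62°.
Subsquare g=6, m=12: +6·0.0833333° lon, +12·0.0416667° lat → SW at lon -133.5°, lat -61.5°.
Extended square 0, 0: +0·0.00833333° lon, +0·0.00416667° lat → SW at lon -133.5°, lat -61.5°.
Cell spans 0.00833333° lon × 0.00416667° lat.
south -61.50000, north -61.49583.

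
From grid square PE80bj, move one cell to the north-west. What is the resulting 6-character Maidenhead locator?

PE80ak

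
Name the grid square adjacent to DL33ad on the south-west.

DL23xc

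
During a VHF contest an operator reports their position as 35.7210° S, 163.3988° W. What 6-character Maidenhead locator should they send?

AF84hg

Offset from 180°W / 90°S: lon 16.6012°, lat 54.2790°.
Field: lon ⌊16.6012/20⌋ = 0 → A; lat ⌊54.2790/10⌋ = 5 → F.
Square: lon ⌊16.6012/2⌋ = 8; lat ⌊4.2790/1⌋ = 4.
Subsquare: lon ⌊0.6012/0.0833333⌋ = 7 → h; lat ⌊0.2790/0.0416667⌋ = 6 → g.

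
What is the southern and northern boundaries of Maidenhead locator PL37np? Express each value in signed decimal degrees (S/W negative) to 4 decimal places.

27.6250, 27.6667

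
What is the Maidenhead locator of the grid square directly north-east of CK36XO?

Longitude subsquare x = 23; +1 → 24, wraps to 0 = a, carry into square.
Longitude square 3; +1 → 4.
Latitude subsquare o = 14; +1 → 15 = p.

CK46ap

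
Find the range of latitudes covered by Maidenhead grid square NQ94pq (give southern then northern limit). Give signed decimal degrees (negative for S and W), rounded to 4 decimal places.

74.6667, 74.7083

Field N=13, Q=16: +13·20° lon, +16·10° lat → SW at lon 80°, lat 70°.
Square 9, 4: +9·2° lon, +4·1° lat → SW at lon 98°, lat 74°.
Subsquare p=15, q=16: +15·0.0833333° lon, +16·0.0416667° lat → SW at lon 99.25°, lat 74.6667°.
Cell spans 0.0833333° lon × 0.0416667° lat.
south 74.6667, north 74.7083.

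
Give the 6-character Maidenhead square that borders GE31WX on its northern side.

GE32wa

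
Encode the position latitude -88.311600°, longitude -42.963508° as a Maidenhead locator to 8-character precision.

Add 180° to longitude and 90° to latitude: 137.03649, 1.68840.
Field: lon ⌊137.03649/20⌋ = 6 → G; lat ⌊1.68840/10⌋ = 0 → A.
Square: lon ⌊17.03649/2⌋ = 8; lat ⌊1.68840/1⌋ = 1.
Subsquare: lon ⌊1.03649/0.0833333⌋ = 12 → m; lat ⌊0.68840/0.0416667⌋ = 16 → q.
Extended square: lon ⌊0.03649/0.00833333⌋ = 4; lat ⌊0.02173/0.00416667⌋ = 5.

GA81mq45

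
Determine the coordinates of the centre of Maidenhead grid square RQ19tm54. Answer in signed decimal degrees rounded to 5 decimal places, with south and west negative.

79.51875, 163.62917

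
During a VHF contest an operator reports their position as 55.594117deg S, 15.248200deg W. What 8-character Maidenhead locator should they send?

Offset from 180°W / 90°S: lon 164.75180°, lat 34.40588°.
Field: lon ⌊164.75180/20⌋ = 8 → I; lat ⌊34.40588/10⌋ = 3 → D.
Square: lon ⌊4.75180/2⌋ = 2; lat ⌊4.40588/1⌋ = 4.
Subsquare: lon ⌊0.75180/0.0833333⌋ = 9 → j; lat ⌊0.40588/0.0416667⌋ = 9 → j.
Extended square: lon ⌊0.00180/0.00833333⌋ = 0; lat ⌊0.03088/0.00416667⌋ = 7.

ID24jj07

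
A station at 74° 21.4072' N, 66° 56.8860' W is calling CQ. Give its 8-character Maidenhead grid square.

FQ64mi65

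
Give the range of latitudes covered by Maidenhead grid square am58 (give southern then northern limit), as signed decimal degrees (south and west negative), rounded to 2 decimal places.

38.00, 39.00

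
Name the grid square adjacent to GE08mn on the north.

GE08mo

Latitude subsquare n = 13; +1 → 14 = o.
The longitude characters are unchanged.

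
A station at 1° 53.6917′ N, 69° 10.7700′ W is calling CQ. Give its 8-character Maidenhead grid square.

Add 180° to longitude and 90° to latitude: 110.82050, 91.89486.
Field: lon ⌊110.82050/20⌋ = 5 → F; lat ⌊91.89486/10⌋ = 9 → J.
Square: lon ⌊10.82050/2⌋ = 5; lat ⌊1.89486/1⌋ = 1.
Subsquare: lon ⌊0.82050/0.0833333⌋ = 9 → j; lat ⌊0.89486/0.0416667⌋ = 21 → v.
Extended square: lon ⌊0.07050/0.00833333⌋ = 8; lat ⌊0.01986/0.00416667⌋ = 4.

FJ51jv84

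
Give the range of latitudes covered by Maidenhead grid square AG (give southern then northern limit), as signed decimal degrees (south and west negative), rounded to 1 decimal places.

Field A=0, G=6: +0·20° lon, +6·10° lat → SW at lon -180°, lat -30°.
Cell spans 20° lon × 10° lat.
south -30.0, north -20.0.

-30.0, -20.0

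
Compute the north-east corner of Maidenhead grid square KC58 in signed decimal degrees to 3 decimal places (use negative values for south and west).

-61.000, 32.000

Field K=10, C=2: +10·20° lon, +2·10° lat → SW at lon 20°, lat -70°.
Square 5, 8: +5·2° lon, +8·1° lat → SW at lon 30°, lat -62°.
Cell spans 2° lon × 1° lat. NE corner is SW corner plus one full cell.
latitude -61.000, longitude 32.000.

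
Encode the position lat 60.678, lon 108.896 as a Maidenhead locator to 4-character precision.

Add 180° to longitude and 90° to latitude: 288.90, 150.68.
Field: lon ⌊288.90/20⌋ = 14 → O; lat ⌊150.68/10⌋ = 15 → P.
Square: lon ⌊8.90/2⌋ = 4; lat ⌊0.68/1⌋ = 0.

OP40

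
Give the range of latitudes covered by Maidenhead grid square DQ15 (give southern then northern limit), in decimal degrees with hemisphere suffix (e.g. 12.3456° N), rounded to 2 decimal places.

75.00° N, 76.00° N

Field D=3, Q=16: +3·20° lon, +16·10° lat → SW at lon -120°, lat 70°.
Square 1, 5: +1·2° lon, +5·1° lat → SW at lon -118°, lat 75°.
Cell spans 2° lon × 1° lat.
south 75.00° N, north 76.00° N.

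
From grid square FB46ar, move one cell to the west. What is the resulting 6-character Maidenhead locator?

FB36xr

Longitude subsquare a = 0; −1 → -1, wraps to 23 = x, carry into square.
Longitude square 4; −1 → 3.
The latitude characters are unchanged.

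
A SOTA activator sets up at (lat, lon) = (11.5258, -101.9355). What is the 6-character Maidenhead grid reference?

Offset from 180°W / 90°S: lon 78.0645°, lat 101.5258°.
Field: 78.0645/20 → 3 → D, 101.5258/10 → 10 → K; chars DK.
Square: 18.0645/2 → 9, 1.5258/1 → 1; chars 91.
Subsquare: 0.0645/0.0833333 → 0 → a, 0.5258/0.0416667 → 12 → m; chars am.

DK91am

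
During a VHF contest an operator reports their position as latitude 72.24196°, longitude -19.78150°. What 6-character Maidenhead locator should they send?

Add 180° to longitude and 90° to latitude: 160.2185, 162.2420.
Field (20°×10°, letters A–R): 160.2185/20 → 8 → I, 162.2420/10 → 16 → Q; chars IQ.
Square (2°×1°, digits 0–9): 0.2185/2 → 0, 2.2420/1 → 2; chars 02.
Subsquare (5′×2.5′, letters a–x): 0.2185/0.0833333 → 2 → c, 0.2420/0.0416667 → 5 → f; chars cf.

IQ02cf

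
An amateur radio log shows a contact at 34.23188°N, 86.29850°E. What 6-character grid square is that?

Offset from 180°W / 90°S: lon 266.2985°, lat 124.2319°.
Field: lon ⌊266.2985/20⌋ = 13 → N; lat ⌊124.2319/10⌋ = 12 → M.
Square: lon ⌊6.2985/2⌋ = 3; lat ⌊4.2319/1⌋ = 4.
Subsquare: lon ⌊0.2985/0.0833333⌋ = 3 → d; lat ⌊0.2319/0.0416667⌋ = 5 → f.

NM34df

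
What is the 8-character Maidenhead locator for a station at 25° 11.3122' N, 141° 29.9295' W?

Shift to the Maidenhead origin (180°W, 90°S): lon 38.50117, lat 115.18854.
Field: lon ⌊38.50117/20⌋ = 1 → B; lat ⌊115.18854/10⌋ = 11 → L.
Square: lon ⌊18.50117/2⌋ = 9; lat ⌊5.18854/1⌋ = 5.
Subsquare: lon ⌊0.50117/0.0833333⌋ = 6 → g; lat ⌊0.18854/0.0416667⌋ = 4 → e.
Extended square: lon ⌊0.00117/0.00833333⌋ = 0; lat ⌊0.02187/0.00416667⌋ = 5.

BL95ge05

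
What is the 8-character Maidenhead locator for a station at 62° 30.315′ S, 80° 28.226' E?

Add 180° to longitude and 90° to latitude: 260.47043, 27.49475.
Field (20°×10°, letters A–R): lon ⌊260.47043/20⌋ = 13 → N; lat ⌊27.49475/10⌋ = 2 → C.
Square (2°×1°, digits 0–9): lon ⌊0.47043/2⌋ = 0; lat ⌊7.49475/1⌋ = 7.
Subsquare (5′×2.5′, letters a–x): lon ⌊0.47043/0.0833333⌋ = 5 → f; lat ⌊0.49475/0.0416667⌋ = 11 → l.
Extended square (30″×15″, digits 0–9): lon ⌊0.05377/0.00833333⌋ = 6; lat ⌊0.03642/0.00416667⌋ = 8.

NC07fl68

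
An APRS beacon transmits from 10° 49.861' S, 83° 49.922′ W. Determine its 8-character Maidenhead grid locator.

Offset from 180°W / 90°S: lon 96.16797°, lat 79.16898°.
Field (20°×10°, letters A–R): 96.16797/20 → 4 → E, 79.16898/10 → 7 → H; chars EH.
Square (2°×1°, digits 0–9): 16.16797/2 → 8, 9.16898/1 → 9; chars 89.
Subsquare (5′×2.5′, letters a–x): 0.16797/0.0833333 → 2 → c, 0.16898/0.0416667 → 4 → e; chars ce.
Extended square (30″×15″, digits 0–9): 0.00130/0.00833333 → 0, 0.00232/0.00416667 → 0; chars 00.

EH89ce00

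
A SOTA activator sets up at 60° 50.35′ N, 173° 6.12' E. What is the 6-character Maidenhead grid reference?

RP60nu

Shift to the Maidenhead origin (180°W, 90°S): lon 353.1020, lat 150.8392.
Field: lon ⌊353.1020/20⌋ = 17 → R; lat ⌊150.8392/10⌋ = 15 → P.
Square: lon ⌊13.1020/2⌋ = 6; lat ⌊0.8392/1⌋ = 0.
Subsquare: lon ⌊1.1020/0.0833333⌋ = 13 → n; lat ⌊0.8392/0.0416667⌋ = 20 → u.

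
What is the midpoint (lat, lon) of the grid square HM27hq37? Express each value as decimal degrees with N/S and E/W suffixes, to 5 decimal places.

37.69792° N, 35.38750° W

Field H=7, M=12: +7·20° lon, +12·10° lat → SW at lon -40°, lat 30°.
Square 2, 7: +2·2° lon, +7·1° lat → SW at lon -36°, lat 37°.
Subsquare h=7, q=16: +7·0.0833333° lon, +16·0.0416667° lat → SW at lon -35.4167°, lat 37.6667°.
Extended square 3, 7: +3·0.00833333° lon, +7·0.00416667° lat → SW at lon -35.3917°, lat 37.6958°.
Cell spans 0.00833333° lon × 0.00416667° lat. Centre is SW corner plus half of each.
latitude 37.69792° N, longitude 35.38750° W.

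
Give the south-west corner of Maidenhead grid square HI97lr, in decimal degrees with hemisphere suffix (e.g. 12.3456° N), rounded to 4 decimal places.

2.2917° S, 21.0833° W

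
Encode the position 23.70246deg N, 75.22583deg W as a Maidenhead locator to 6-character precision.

Offset from 180°W / 90°S: lon 104.7742°, lat 113.7025°.
Field (20°×10°, letters A–R): 104.7742/20 → 5 → F, 113.7025/10 → 11 → L; chars FL.
Square (2°×1°, digits 0–9): 4.7742/2 → 2, 3.7025/1 → 3; chars 23.
Subsquare (5′×2.5′, letters a–x): 0.7742/0.0833333 → 9 → j, 0.7025/0.0416667 → 16 → q; chars jq.

FL23jq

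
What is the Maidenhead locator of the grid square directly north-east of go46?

Longitude square 4; +1 → 5.
Latitude square 6; +1 → 7.

GO57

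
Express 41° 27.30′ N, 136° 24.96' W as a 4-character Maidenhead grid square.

CN11

Add 180° to longitude and 90° to latitude: 43.58, 131.45.
Field (20°×10°, letters A–R): 43.58/20 → 2 → C, 131.45/10 → 13 → N; chars CN.
Square (2°×1°, digits 0–9): 3.58/2 → 1, 1.45/1 → 1; chars 11.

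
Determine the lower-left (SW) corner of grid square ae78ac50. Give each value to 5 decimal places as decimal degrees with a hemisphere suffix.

41.91667° S, 165.95833° W

Field A=0, E=4: +0·20° lon, +4·10° lat → SW at lon -180°, lat -50°.
Square 7, 8: +7·2° lon, +8·1° lat → SW at lon -166°, lat -42°.
Subsquare a=0, c=2: +0·0.0833333° lon, +2·0.0416667° lat → SW at lon -166°, lat -41.9167°.
Extended square 5, 0: +5·0.00833333° lon, +0·0.00416667° lat → SW at lon -165.958°, lat -41.9167°.
latitude 41.91667° S, longitude 165.95833° W.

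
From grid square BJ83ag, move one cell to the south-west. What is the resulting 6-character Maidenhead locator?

Longitude subsquare a = 0; −1 → -1, wraps to 23 = x, carry into square.
Longitude square 8; −1 → 7.
Latitude subsquare g = 6; −1 → 5 = f.

BJ73xf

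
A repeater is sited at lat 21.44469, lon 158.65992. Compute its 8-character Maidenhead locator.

QL91hk96

Offset from 180°W / 90°S: lon 338.65992°, lat 111.44469°.
Field (20°×10°, letters A–R): 338.65992/20 → 16 → Q, 111.44469/10 → 11 → L; chars QL.
Square (2°×1°, digits 0–9): 18.65992/2 → 9, 1.44469/1 → 1; chars 91.
Subsquare (5′×2.5′, letters a–x): 0.65992/0.0833333 → 7 → h, 0.44469/0.0416667 → 10 → k; chars hk.
Extended square (30″×15″, digits 0–9): 0.07659/0.00833333 → 9, 0.02802/0.00416667 → 6; chars 96.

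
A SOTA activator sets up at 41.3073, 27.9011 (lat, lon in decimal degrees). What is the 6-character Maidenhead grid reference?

KN31wh

Shift to the Maidenhead origin (180°W, 90°S): lon 207.9011, lat 131.3073.
Field: 207.9011/20 → 10 → K, 131.3073/10 → 13 → N; chars KN.
Square: 7.9011/2 → 3, 1.3073/1 → 1; chars 31.
Subsquare: 1.9011/0.0833333 → 22 → w, 0.3073/0.0416667 → 7 → h; chars wh.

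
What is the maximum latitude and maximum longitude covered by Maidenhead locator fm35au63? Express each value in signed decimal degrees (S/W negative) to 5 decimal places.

35.85000, -73.94167

Field F=5, M=12: +5·20° lon, +12·10° lat → SW at lon -80°, lat 30°.
Square 3, 5: +3·2° lon, +5·1° lat → SW at lon -74°, lat 35°.
Subsquare a=0, u=20: +0·0.0833333° lon, +20·0.0416667° lat → SW at lon -74°, lat 35.8333°.
Extended square 6, 3: +6·0.00833333° lon, +3·0.00416667° lat → SW at lon -73.95°, lat 35.8458°.
Cell spans 0.00833333° lon × 0.00416667° lat. NE corner is SW corner plus one full cell.
latitude 35.85000, longitude -73.94167.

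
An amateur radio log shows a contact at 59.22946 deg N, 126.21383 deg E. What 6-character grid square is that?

Shift to the Maidenhead origin (180°W, 90°S): lon 306.2138, lat 149.2295.
Field: 306.2138/20 → 15 → P, 149.2295/10 → 14 → O; chars PO.
Square: 6.2138/2 → 3, 9.2295/1 → 9; chars 39.
Subsquare: 0.2138/0.0833333 → 2 → c, 0.2295/0.0416667 → 5 → f; chars cf.

PO39cf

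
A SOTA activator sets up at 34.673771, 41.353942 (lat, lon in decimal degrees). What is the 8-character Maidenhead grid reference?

LM04qq21

Shift to the Maidenhead origin (180°W, 90°S): lon 221.35394, lat 124.67377.
Field: lon ⌊221.35394/20⌋ = 11 → L; lat ⌊124.67377/10⌋ = 12 → M.
Square: lon ⌊1.35394/2⌋ = 0; lat ⌊4.67377/1⌋ = 4.
Subsquare: lon ⌊1.35394/0.0833333⌋ = 16 → q; lat ⌊0.67377/0.0416667⌋ = 16 → q.
Extended square: lon ⌊0.02061/0.00833333⌋ = 2; lat ⌊0.00710/0.00416667⌋ = 1.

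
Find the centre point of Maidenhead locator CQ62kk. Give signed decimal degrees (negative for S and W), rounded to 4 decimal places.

Field C=2, Q=16: +2·20° lon, +16·10° lat → SW at lon -140°, lat 70°.
Square 6, 2: +6·2° lon, +2·1° lat → SW at lon -128°, lat 72°.
Subsquare k=10, k=10: +10·0.0833333° lon, +10·0.0416667° lat → SW at lon -127.167°, lat 72.4167°.
Cell spans 0.0833333° lon × 0.0416667° lat. Centre is SW corner plus half of each.
latitude 72.4375, longitude -127.1250.

72.4375, -127.1250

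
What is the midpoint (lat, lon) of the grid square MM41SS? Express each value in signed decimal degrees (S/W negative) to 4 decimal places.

31.7708, 69.5417

Field M=12, M=12: +12·20° lon, +12·10° lat → SW at lon 60°, lat 30°.
Square 4, 1: +4·2° lon, +1·1° lat → SW at lon 68°, lat 31°.
Subsquare s=18, s=18: +18·0.0833333° lon, +18·0.0416667° lat → SW at lon 69.5°, lat 31.75°.
Cell spans 0.0833333° lon × 0.0416667° lat. Centre is SW corner plus half of each.
latitude 31.7708, longitude 69.5417.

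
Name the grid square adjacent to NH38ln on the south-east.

NH38mm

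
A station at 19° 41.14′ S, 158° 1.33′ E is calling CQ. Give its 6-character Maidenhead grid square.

Add 180° to longitude and 90° to latitude: 338.0222, 70.3143.
Field (20°×10°, letters A–R): lon ⌊338.0222/20⌋ = 16 → Q; lat ⌊70.3143/10⌋ = 7 → H.
Square (2°×1°, digits 0–9): lon ⌊18.0222/2⌋ = 9; lat ⌊0.3143/1⌋ = 0.
Subsquare (5′×2.5′, letters a–x): lon ⌊0.0222/0.0833333⌋ = 0 → a; lat ⌊0.3143/0.0416667⌋ = 7 → h.

QH90ah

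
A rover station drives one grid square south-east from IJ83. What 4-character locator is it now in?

Longitude square 8; +1 → 9.
Latitude square 3; −1 → 2.

IJ92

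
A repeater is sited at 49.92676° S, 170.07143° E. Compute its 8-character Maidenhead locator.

RE50ab87

Offset from 180°W / 90°S: lon 350.07143°, lat 40.07324°.
Field: lon ⌊350.07143/20⌋ = 17 → R; lat ⌊40.07324/10⌋ = 4 → E.
Square: lon ⌊10.07143/2⌋ = 5; lat ⌊0.07324/1⌋ = 0.
Subsquare: lon ⌊0.07143/0.0833333⌋ = 0 → a; lat ⌊0.07324/0.0416667⌋ = 1 → b.
Extended square: lon ⌊0.07143/0.00833333⌋ = 8; lat ⌊0.03157/0.00416667⌋ = 7.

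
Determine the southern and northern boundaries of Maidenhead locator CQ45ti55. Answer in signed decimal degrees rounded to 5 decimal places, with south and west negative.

75.35417, 75.35833

Field C=2, Q=16: +2·20° lon, +16·10° lat → SW at lon -140°, lat 70°.
Square 4, 5: +4·2° lon, +5·1° lat → SW at lon -132°, lat 75°.
Subsquare t=19, i=8: +19·0.0833333° lon, +8·0.0416667° lat → SW at lon -130.417°, lat 75.3333°.
Extended square 5, 5: +5·0.00833333° lon, +5·0.00416667° lat → SW at lon -130.375°, lat 75.3542°.
Cell spans 0.00833333° lon × 0.00416667° lat.
south 75.35417, north 75.35833.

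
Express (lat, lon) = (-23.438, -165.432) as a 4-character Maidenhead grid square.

AG76

Offset from 180°W / 90°S: lon 14.57°, lat 66.56°.
Field: 14.57/20 → 0 → A, 66.56/10 → 6 → G; chars AG.
Square: 14.57/2 → 7, 6.56/1 → 6; chars 76.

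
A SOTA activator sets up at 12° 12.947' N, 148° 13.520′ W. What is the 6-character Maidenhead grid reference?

BK52vf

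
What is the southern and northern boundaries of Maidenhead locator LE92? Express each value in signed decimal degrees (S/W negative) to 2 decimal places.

Field L=11, E=4: +11·20° lon, +4·10° lat → SW at lon 40°, lat -50°.
Square 9, 2: +9·2° lon, +2·1° lat → SW at lon 58°, lat -48°.
Cell spans 2° lon × 1° lat.
south -48.00, north -47.00.

-48.00, -47.00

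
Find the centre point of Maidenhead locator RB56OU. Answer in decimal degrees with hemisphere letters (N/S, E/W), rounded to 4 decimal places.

Field R=17, B=1: +17·20° lon, +1·10° lat → SW at lon 160°, lat -80°.
Square 5, 6: +5·2° lon, +6·1° lat → SW at lon 170°, lat -74°.
Subsquare o=14, u=20: +14·0.0833333° lon, +20·0.0416667° lat → SW at lon 171.167°, lat -73.1667°.
Cell spans 0.0833333° lon × 0.0416667° lat. Centre is SW corner plus half of each.
latitude 73.1458° S, longitude 171.2083° E.

73.1458° S, 171.2083° E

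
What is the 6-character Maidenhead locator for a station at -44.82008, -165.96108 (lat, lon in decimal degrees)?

Add 180° to longitude and 90° to latitude: 14.0389, 45.1799.
Field: lon ⌊14.0389/20⌋ = 0 → A; lat ⌊45.1799/10⌋ = 4 → E.
Square: lon ⌊14.0389/2⌋ = 7; lat ⌊5.1799/1⌋ = 5.
Subsquare: lon ⌊0.0389/0.0833333⌋ = 0 → a; lat ⌊0.1799/0.0416667⌋ = 4 → e.

AE75ae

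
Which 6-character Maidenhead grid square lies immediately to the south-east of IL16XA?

IL25ax

Longitude subsquare x = 23; +1 → 24, wraps to 0 = a, carry into square.
Longitude square 1; +1 → 2.
Latitude subsquare a = 0; −1 → -1, wraps to 23 = x, carry into square.
Latitude square 6; −1 → 5.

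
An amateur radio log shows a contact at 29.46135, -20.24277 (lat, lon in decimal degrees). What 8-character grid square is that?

Offset from 180°W / 90°S: lon 159.75723°, lat 119.46135°.
Field (20°×10°, letters A–R): 159.75723/20 → 7 → H, 119.46135/10 → 11 → L; chars HL.
Square (2°×1°, digits 0–9): 19.75723/2 → 9, 9.46135/1 → 9; chars 99.
Subsquare (5′×2.5′, letters a–x): 1.75723/0.0833333 → 21 → v, 0.46135/0.0416667 → 11 → l; chars vl.
Extended square (30″×15″, digits 0–9): 0.00723/0.00833333 → 0, 0.00302/0.00416667 → 0; chars 00.

HL99vl00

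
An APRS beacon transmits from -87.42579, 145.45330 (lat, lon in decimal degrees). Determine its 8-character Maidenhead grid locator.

QA22rn47

Add 180° to longitude and 90° to latitude: 325.45330, 2.57421.
Field: 325.45330/20 → 16 → Q, 2.57421/10 → 0 → A; chars QA.
Square: 5.45330/2 → 2, 2.57421/1 → 2; chars 22.
Subsquare: 1.45330/0.0833333 → 17 → r, 0.57421/0.0416667 → 13 → n; chars rn.
Extended square: 0.03663/0.00833333 → 4, 0.03254/0.00416667 → 7; chars 47.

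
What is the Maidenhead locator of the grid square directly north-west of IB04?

HB95

Longitude square 0; −1 → -1, wraps to 9, carry into field.
Longitude field I = 8; −1 → 7 = H.
Latitude square 4; +1 → 5.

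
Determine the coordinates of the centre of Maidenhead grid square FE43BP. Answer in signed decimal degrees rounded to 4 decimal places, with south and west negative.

Field F=5, E=4: +5·20° lon, +4·10° lat → SW at lon -80°, lat -50°.
Square 4, 3: +4·2° lon, +3·1° lat → SW at lon -72°, lat -47°.
Subsquare b=1, p=15: +1·0.0833333° lon, +15·0.0416667° lat → SW at lon -71.9167°, lat -46.375°.
Cell spans 0.0833333° lon × 0.0416667° lat. Centre is SW corner plus half of each.
latitude -46.3542, longitude -71.8750.

-46.3542, -71.8750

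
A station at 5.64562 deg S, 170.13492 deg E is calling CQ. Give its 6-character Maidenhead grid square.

Add 180° to longitude and 90° to latitude: 350.1349, 84.3544.
Field: 350.1349/20 → 17 → R, 84.3544/10 → 8 → I; chars RI.
Square: 10.1349/2 → 5, 4.3544/1 → 4; chars 54.
Subsquare: 0.1349/0.0833333 → 1 → b, 0.3544/0.0416667 → 8 → i; chars bi.

RI54bi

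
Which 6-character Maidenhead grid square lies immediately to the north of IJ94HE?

IJ94hf

Latitude subsquare e = 4; +1 → 5 = f.
The longitude characters are unchanged.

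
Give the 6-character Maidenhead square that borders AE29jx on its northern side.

Latitude subsquare x = 23; +1 → 24, wraps to 0 = a, carry into square.
Latitude square 9; +1 → 10, wraps to 0, carry into field.
Latitude field E = 4; +1 → 5 = F.
The longitude characters are unchanged.

AF20ja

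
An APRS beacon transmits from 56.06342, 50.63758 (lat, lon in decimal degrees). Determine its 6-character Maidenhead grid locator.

LO56hb

Add 180° to longitude and 90° to latitude: 230.6376, 146.0634.
Field: lon ⌊230.6376/20⌋ = 11 → L; lat ⌊146.0634/10⌋ = 14 → O.
Square: lon ⌊10.6376/2⌋ = 5; lat ⌊6.0634/1⌋ = 6.
Subsquare: lon ⌊0.6376/0.0833333⌋ = 7 → h; lat ⌊0.0634/0.0416667⌋ = 1 → b.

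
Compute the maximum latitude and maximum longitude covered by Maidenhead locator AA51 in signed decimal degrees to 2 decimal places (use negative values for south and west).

Field A=0, A=0: +0·20° lon, +0·10° lat → SW at lon -180°, lat -90°.
Square 5, 1: +5·2° lon, +1·1° lat → SW at lon -170°, lat -89°.
Cell spans 2° lon × 1° lat. NE corner is SW corner plus one full cell.
latitude -88.00, longitude -168.00.

-88.00, -168.00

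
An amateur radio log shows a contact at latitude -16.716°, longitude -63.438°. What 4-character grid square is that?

FH83

Add 180° to longitude and 90° to latitude: 116.56, 73.28.
Field (20°×10°, letters A–R): 116.56/20 → 5 → F, 73.28/10 → 7 → H; chars FH.
Square (2°×1°, digits 0–9): 16.56/2 → 8, 3.28/1 → 3; chars 83.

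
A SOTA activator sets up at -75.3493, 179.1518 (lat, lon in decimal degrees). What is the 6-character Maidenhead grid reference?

Add 180° to longitude and 90° to latitude: 359.1518, 14.6507.
Field: lon ⌊359.1518/20⌋ = 17 → R; lat ⌊14.6507/10⌋ = 1 → B.
Square: lon ⌊19.1518/2⌋ = 9; lat ⌊4.6507/1⌋ = 4.
Subsquare: lon ⌊1.1518/0.0833333⌋ = 13 → n; lat ⌊0.6507/0.0416667⌋ = 15 → p.

RB94np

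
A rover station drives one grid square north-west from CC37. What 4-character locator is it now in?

Longitude square 3; −1 → 2.
Latitude square 7; +1 → 8.

CC28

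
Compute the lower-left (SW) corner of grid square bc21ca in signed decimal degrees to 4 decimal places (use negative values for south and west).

-69.0000, -155.8333

Field B=1, C=2: +1·20° lon, +2·10° lat → SW at lon -160°, lat -70°.
Square 2, 1: +2·2° lon, +1·1° lat → SW at lon -156°, lat -69°.
Subsquare c=2, a=0: +2·0.0833333° lon, +0·0.0416667° lat → SW at lon -155.833°, lat -69°.
latitude -69.0000, longitude -155.8333.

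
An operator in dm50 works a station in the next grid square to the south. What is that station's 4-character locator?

Latitude square 0; −1 → -1, wraps to 9, carry into field.
Latitude field M = 12; −1 → 11 = L.
The longitude characters are unchanged.

DL59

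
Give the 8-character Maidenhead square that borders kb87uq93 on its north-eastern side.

KB87vq04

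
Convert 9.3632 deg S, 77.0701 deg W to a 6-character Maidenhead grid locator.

FI10lp

Add 180° to longitude and 90° to latitude: 102.9299, 80.6368.
Field: lon ⌊102.9299/20⌋ = 5 → F; lat ⌊80.6368/10⌋ = 8 → I.
Square: lon ⌊2.9299/2⌋ = 1; lat ⌊0.6368/1⌋ = 0.
Subsquare: lon ⌊0.9299/0.0833333⌋ = 11 → l; lat ⌊0.6368/0.0416667⌋ = 15 → p.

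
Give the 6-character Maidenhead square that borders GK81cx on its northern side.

GK82ca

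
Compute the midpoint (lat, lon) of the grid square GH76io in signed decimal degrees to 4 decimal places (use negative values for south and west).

Field G=6, H=7: +6·20° lon, +7·10° lat → SW at lon -60°, lat -20°.
Square 7, 6: +7·2° lon, +6·1° lat → SW at lon -46°, lat -14°.
Subsquare i=8, o=14: +8·0.0833333° lon, +14·0.0416667° lat → SW at lon -45.3333°, lat -13.4167°.
Cell spans 0.0833333° lon × 0.0416667° lat. Centre is SW corner plus half of each.
latitude -13.3958, longitude -45.2917.

-13.3958, -45.2917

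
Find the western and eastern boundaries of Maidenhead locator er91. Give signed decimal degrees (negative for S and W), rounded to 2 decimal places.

-82.00, -80.00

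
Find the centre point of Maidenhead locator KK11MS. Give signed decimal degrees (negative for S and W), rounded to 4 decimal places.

11.7708, 23.0417

Field K=10, K=10: +10·20° lon, +10·10° lat → SW at lon 20°, lat 10°.
Square 1, 1: +1·2° lon, +1·1° lat → SW at lon 22°, lat 11°.
Subsquare m=12, s=18: +12·0.0833333° lon, +18·0.0416667° lat → SW at lon 23°, lat 11.75°.
Cell spans 0.0833333° lon × 0.0416667° lat. Centre is SW corner plus half of each.
latitude 11.7708, longitude 23.0417.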